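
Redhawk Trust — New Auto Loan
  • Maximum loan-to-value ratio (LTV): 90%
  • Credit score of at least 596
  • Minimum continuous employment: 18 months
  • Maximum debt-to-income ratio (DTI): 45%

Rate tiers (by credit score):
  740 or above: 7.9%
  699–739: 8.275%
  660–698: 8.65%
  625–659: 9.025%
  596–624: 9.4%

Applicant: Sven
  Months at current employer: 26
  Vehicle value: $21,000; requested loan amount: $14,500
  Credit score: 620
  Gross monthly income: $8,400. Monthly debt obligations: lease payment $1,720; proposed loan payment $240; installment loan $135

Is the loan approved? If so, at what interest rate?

Approved at 9.4%

Credit score 620 ≥ 596 (meets minimum)
Total monthly debts = (1,720 + 240 + 135) = 2,095. DTI: 2,095 ÷ 8,400 = 24.9%, within the 45% cap
LTV = 14,500/21,000 = 69% ≤ 90%
Employment 26 ≥ 18 months
All requirements met. Score 620 falls in the 596–624 tier → 9.4%.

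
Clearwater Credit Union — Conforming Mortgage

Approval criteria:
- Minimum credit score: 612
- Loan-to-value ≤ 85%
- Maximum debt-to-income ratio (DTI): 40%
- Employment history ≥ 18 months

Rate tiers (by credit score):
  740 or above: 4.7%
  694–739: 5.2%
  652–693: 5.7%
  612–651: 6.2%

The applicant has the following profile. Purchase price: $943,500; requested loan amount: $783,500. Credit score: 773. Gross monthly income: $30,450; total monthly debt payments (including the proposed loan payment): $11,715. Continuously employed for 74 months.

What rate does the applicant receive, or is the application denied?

Approved at 4.7%

Credit score 773 ≥ 612 (meets minimum)
DTI = 11,715/30,450 = 38.5% ≤ 40%
LTV = 783,500/943,500 = 83% ≤ 85%
Employment 74 ≥ 18 months
All requirements met. Score 773 falls in the 740 or above tier → 4.7%.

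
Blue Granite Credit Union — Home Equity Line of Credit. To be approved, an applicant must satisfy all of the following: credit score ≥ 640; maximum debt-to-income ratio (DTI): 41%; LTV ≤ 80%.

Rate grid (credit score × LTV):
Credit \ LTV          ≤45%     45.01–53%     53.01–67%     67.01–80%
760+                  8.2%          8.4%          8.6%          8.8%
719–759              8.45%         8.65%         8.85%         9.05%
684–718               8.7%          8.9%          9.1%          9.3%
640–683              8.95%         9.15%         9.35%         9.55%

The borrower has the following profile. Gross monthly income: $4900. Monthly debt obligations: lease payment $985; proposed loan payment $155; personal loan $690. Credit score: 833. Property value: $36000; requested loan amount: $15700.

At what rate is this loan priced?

Credit score 833 ≥ 640; Total monthly debts = (985 + 155 + 690) = 1,830. DTI = 1,830/4,900 = 37.3% ≤ 41%
Loan-to-value = 15,700/36,000 = 43.6% — pass (80% max)
Score 833 is in the 760+ band; LTV 43.6% is in the ≤45% band → 8.2%.

8.2%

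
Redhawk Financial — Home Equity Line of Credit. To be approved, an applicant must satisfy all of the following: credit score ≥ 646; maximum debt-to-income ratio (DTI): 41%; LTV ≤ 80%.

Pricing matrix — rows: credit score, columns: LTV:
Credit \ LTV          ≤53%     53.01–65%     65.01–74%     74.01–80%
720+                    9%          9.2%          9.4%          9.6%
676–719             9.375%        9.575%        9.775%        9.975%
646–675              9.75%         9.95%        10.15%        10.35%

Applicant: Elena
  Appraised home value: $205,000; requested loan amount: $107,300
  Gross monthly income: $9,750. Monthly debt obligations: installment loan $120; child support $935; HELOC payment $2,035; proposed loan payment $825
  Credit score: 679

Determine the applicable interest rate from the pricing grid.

Credit score 679 ≥ 646; Total monthly debts = (120 + 935 + 2,035 + 825) = 3,915. DTI = 3,915/9,750 = 40.2% ≤ 41%
LTV: 107,300 ÷ 205,000 = 52.3%, within 80% cap
Row: 679 falls in 676–719. Column: 52.3% falls in ≤53%. Rate = 9.375%.

9.375%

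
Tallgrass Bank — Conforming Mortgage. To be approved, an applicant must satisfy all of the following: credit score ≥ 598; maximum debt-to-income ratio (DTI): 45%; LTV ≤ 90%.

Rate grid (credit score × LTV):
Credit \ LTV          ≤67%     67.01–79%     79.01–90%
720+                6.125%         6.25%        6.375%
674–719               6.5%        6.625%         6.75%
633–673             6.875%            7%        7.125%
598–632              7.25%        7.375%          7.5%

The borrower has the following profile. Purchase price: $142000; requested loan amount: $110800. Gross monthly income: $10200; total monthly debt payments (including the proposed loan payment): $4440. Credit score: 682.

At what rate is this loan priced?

6.625%

Credit score 682 ≥ 598; DTI: 4,440 ÷ 10,200 = 43.5%, within the 45% cap
LTV = 110,800/142,000 = 78% ≤ 90%
Credit 682 → row 674–719; LTV 78% → column 67.01–79%. Grid cell → 6.625%.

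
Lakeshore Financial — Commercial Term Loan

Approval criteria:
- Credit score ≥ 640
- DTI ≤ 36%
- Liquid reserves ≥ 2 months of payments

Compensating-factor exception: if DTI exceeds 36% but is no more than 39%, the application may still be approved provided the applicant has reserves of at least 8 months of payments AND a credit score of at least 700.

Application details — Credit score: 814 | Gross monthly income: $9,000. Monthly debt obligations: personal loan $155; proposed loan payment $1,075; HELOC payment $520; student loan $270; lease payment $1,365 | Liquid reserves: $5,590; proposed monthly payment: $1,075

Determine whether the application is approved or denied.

Credit score 814 ≥ 640 (meets base)
Total debts = (155 + 1,075 + 520 + 270 + 1,365) = 3,385. DTI: 3,385 ÷ 9,000 = 37.6%, over the 36% base limit.
Liquid reserves cover 5,590/1,075 = 5.2 months — ≥ 2 required
DTI 37.6% is within the 36%–39% exception band; checking compensating factors.
Reserves 5.2 < 8 months; credit score 814 ≥ 700.
Compensating-factor requirement not fully met.

Denied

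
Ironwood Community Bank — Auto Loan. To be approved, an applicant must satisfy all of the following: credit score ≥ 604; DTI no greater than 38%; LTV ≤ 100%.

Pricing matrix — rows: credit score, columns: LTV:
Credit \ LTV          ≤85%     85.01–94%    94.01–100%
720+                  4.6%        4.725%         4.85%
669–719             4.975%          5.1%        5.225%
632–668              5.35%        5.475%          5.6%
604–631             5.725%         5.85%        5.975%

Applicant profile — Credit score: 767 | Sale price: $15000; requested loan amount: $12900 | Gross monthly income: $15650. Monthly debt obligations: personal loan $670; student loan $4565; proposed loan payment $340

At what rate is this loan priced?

4.725%

Credit score 767 ≥ 604; Total monthly debts = (670 + 4,565 + 340) = 5,575. Debt-to-income = 5,575/15,650 = 35.6% — meets 38% limit
Loan-to-value = 12,900/15,000 = 86% — pass (100% max)
Row: 767 falls in 720+. Column: 86% falls in 85.01–94%. Rate = 4.725%.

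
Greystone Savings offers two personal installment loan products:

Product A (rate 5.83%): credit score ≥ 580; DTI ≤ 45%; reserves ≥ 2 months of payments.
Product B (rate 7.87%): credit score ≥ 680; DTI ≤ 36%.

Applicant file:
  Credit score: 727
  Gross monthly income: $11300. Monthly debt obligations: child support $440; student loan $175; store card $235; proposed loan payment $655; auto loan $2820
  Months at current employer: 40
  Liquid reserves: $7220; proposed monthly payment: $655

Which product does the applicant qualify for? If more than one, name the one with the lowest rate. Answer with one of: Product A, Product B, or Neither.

Total debts = (440 + 175 + 235 + 655 + 2,820) = 4,325; DTI = 4,325/11,300 = 38.3%.
Reserves = 7,220/655 = 11.0 months.
Product A: score 727 ≥ 580; DTI 38.3% ≤ 45%; reserves 11.0 ≥ 2 mo → qualifies.
Product B: score 727 ≥ 680; DTI 38.3% > 36% → does not qualify.

Product A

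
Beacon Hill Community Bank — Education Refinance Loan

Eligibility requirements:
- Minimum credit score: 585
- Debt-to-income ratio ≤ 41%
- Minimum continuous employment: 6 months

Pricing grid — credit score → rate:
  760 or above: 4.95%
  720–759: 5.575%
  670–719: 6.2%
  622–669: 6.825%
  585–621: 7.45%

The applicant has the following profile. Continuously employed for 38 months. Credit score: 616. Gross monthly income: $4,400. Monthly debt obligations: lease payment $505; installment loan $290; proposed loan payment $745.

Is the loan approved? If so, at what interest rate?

Credit score 616 ≥ 585 (meets minimum)
Total monthly debts = (505 + 290 + 745) = 1,540. DTI: 1,540 ÷ 4,400 = 35%, within the 41% cap
Employment 38 ≥ 6 months
All requirements met. Score 616 falls in the 585–621 tier → 7.45%.

Approved at 7.45%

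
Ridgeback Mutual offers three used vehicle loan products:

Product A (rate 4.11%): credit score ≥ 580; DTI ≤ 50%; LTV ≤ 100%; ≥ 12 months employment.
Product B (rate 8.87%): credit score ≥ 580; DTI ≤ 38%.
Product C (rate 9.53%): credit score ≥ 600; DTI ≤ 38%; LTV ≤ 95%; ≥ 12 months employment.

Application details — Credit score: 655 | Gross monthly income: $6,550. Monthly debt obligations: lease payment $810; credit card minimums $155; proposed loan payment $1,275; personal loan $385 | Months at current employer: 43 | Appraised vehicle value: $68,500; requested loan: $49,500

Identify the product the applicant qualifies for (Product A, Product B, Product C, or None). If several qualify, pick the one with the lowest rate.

Product A

Total debts = (810 + 155 + 1,275 + 385) = 2,625; DTI = 2,625/6,550 = 40.1%.
LTV = 49,500/68,500 = 72.3%.
Product A: score 655 ≥ 580; DTI 40.1% ≤ 50%; LTV 72.3% ≤ 100%; employment 43 ≥ 12 mo → qualifies.
Product B: score 655 ≥ 580; DTI 40.1% > 38% → does not qualify.
Product C: score 655 ≥ 600; DTI 40.1% > 38%; LTV 72.3% ≤ 95%; employment 43 ≥ 12 mo → does not qualify.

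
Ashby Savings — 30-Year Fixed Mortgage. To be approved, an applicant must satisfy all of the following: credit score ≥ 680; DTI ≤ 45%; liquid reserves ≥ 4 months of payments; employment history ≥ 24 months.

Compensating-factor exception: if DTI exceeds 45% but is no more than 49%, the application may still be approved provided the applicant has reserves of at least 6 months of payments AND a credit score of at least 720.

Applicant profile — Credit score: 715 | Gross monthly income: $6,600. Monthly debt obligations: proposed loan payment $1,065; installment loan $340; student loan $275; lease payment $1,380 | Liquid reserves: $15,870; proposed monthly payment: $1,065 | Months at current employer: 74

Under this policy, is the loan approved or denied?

Credit score 715 ≥ 680 (meets base)
Total debts = (1,065 + 340 + 275 + 1,380) = 3,060. DTI: 3,060 ÷ 6,600 = 46.4%, over the 45% base limit.
Reserves = 15,870/1,065 = 14.9 months ≥ 4
Employment 74 ≥ 24 months
DTI 46.4% is within the 45%–49% exception band; checking compensating factors.
Reserves 14.9 ≥ 6 months; credit score 715 < 720.
Compensating-factor requirement not fully met.

Denied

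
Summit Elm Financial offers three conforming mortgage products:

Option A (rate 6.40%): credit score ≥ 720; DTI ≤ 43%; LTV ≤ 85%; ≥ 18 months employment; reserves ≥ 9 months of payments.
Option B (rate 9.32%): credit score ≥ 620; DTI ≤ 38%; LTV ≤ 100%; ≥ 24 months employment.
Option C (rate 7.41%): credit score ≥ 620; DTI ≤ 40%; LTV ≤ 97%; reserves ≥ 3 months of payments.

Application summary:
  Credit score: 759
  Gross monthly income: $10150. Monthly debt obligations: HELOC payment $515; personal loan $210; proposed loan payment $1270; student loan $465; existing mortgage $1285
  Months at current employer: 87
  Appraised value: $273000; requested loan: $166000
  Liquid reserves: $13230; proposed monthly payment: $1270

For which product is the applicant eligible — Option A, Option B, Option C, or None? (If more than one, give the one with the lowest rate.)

Total debts = (515 + 210 + 1,270 + 465 + 1,285) = 3,745; DTI = 3,745/10,150 = 36.9%.
LTV = 166,000/273,000 = 60.8%.
Reserves = 13,230/1,270 = 10.4 months.
Option A: score 759 ≥ 720; DTI 36.9% ≤ 43%; LTV 60.8% ≤ 85%; employment 87 ≥ 18 mo; reserves 10.4 ≥ 9 mo → qualifies.
Option B: score 759 ≥ 620; DTI 36.9% ≤ 38%; LTV 60.8% ≤ 100%; employment 87 ≥ 24 mo → qualifies.
Option C: score 759 ≥ 620; DTI 36.9% ≤ 40%; LTV 60.8% ≤ 97%; reserves 10.4 ≥ 3 mo → qualifies.
Qualifying: Option A, Option B, Option C. Lowest rate is 6.40% → Option A.

Option A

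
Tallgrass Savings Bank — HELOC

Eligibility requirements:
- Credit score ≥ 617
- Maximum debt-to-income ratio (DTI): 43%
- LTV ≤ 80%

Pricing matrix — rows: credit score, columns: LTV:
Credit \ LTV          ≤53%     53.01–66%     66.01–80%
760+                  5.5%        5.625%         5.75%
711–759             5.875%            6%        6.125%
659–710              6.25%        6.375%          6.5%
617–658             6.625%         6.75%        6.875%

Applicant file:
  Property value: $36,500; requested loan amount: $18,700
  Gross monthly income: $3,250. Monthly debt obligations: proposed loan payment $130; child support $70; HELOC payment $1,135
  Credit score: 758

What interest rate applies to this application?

5.875%

Credit score 758 ≥ 617; Total monthly debts = (130 + 70 + 1,135) = 1,335. DTI = 1,335/3,250 = 41.1% ≤ 43%
Loan-to-value = 18,700/36,500 = 51.2% — pass (80% max)
Row: 758 falls in 711–759. Column: 51.2% falls in ≤53%. Rate = 5.875%.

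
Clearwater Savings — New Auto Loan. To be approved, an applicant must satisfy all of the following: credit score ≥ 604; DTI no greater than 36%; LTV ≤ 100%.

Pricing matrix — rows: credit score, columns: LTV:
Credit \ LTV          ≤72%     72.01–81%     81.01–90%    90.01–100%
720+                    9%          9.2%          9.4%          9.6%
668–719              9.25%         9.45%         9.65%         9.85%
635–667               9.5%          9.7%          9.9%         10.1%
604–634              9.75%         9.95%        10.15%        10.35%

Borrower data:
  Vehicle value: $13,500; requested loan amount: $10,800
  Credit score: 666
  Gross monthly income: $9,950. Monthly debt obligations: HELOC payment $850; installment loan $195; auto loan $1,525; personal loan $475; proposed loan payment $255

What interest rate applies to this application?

9.7%

Credit score 666 ≥ 604; Total monthly debts = (850 + 195 + 1,525 + 475 + 255) = 3,300. Debt-to-income = 3,300/9,950 = 33.2% — meets 36% limit
LTV: 10,800 ÷ 13,500 = 80%, within 100% cap
Row: 666 falls in 635–667. Column: 80% falls in 72.01–81%. Rate = 9.7%.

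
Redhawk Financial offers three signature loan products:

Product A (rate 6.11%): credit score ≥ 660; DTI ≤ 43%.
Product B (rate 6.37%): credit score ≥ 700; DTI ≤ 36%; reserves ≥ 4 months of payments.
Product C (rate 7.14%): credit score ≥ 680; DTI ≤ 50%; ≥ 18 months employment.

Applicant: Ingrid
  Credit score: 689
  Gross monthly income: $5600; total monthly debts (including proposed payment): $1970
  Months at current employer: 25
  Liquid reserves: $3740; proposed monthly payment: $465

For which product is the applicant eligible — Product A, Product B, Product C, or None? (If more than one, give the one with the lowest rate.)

Product A

DTI = 1,970/5,600 = 35.2%.
Reserves = 3,740/465 = 8.0 months.
Product A: score 689 ≥ 660; DTI 35.2% ≤ 43% → qualifies.
Product B: score 689 < 700; DTI 35.2% ≤ 36%; reserves 8.0 ≥ 4 mo → does not qualify.
Product C: score 689 ≥ 680; DTI 35.2% ≤ 50%; employment 25 ≥ 18 mo → qualifies.
Qualifying: Product A, Product C. Lowest rate is 6.11% → Product A.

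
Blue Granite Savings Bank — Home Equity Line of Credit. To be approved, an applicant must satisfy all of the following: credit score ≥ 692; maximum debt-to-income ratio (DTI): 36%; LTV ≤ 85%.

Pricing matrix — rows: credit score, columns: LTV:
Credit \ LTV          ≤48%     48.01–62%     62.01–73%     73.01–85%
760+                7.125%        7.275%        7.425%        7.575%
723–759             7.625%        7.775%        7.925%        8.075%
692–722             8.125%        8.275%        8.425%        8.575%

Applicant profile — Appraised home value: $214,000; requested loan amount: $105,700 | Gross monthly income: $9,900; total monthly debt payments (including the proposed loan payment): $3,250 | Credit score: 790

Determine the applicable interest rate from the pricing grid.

Credit score 790 ≥ 692; DTI: 3,250 ÷ 9,900 = 32.8%, within the 36% cap
Loan-to-value = 105,700/214,000 = 49.4% — pass (85% max)
Credit 790 → row 760+; LTV 49.4% → column 48.01–62%. Grid cell → 7.275%.

7.275%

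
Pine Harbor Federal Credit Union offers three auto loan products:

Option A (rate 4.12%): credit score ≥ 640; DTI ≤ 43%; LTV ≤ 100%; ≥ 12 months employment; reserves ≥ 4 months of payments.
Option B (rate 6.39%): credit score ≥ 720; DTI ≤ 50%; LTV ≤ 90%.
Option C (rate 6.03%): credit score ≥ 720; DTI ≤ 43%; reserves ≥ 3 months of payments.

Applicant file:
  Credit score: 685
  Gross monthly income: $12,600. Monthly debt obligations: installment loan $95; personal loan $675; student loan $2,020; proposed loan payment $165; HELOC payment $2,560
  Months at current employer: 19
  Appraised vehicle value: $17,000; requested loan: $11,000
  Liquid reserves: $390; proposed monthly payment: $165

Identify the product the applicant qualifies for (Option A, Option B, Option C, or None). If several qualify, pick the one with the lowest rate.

None

Total debts = (95 + 675 + 2,020 + 165 + 2,560) = 5,515; DTI = 5,515/12,600 = 43.8%.
LTV = 11,000/17,000 = 64.7%.
Reserves = 390/165 = 2.4 months.
Option A: score 685 ≥ 640; DTI 43.8% > 43%; LTV 64.7% ≤ 100%; employment 19 ≥ 12 mo; reserves 2.4 < 4 mo → does not qualify.
Option B: score 685 < 720; DTI 43.8% ≤ 50%; LTV 64.7% ≤ 90% → does not qualify.
Option C: score 685 < 720; DTI 43.8% > 43%; reserves 2.4 < 3 mo → does not qualify.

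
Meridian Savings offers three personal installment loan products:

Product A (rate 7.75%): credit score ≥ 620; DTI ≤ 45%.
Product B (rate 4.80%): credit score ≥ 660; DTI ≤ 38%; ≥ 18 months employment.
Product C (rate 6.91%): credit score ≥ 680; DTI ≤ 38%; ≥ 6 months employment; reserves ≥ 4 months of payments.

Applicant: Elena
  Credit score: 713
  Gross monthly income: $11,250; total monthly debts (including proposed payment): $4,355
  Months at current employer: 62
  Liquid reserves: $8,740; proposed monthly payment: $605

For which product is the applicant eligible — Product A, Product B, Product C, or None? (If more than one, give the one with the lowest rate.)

Product A

DTI = 4,355/11,250 = 38.7%.
Reserves = 8,740/605 = 14.4 months.
Product A: score 713 ≥ 620; DTI 38.7% ≤ 45% → qualifies.
Product B: score 713 ≥ 660; DTI 38.7% > 38%; employment 62 ≥ 18 mo → does not qualify.
Product C: score 713 ≥ 680; DTI 38.7% > 38%; employment 62 ≥ 6 mo; reserves 14.4 ≥ 4 mo → does not qualify.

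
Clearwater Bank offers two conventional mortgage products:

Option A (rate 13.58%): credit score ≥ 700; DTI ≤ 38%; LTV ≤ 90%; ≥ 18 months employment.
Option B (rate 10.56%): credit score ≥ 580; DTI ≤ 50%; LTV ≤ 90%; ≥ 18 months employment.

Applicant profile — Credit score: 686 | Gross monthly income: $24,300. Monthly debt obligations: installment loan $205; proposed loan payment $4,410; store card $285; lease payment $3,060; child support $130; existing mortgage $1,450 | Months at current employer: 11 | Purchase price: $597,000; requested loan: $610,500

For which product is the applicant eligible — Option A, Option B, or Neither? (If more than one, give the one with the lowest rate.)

Total debts = (205 + 4,410 + 285 + 3,060 + 130 + 1,450) = 9,540; DTI = 9,540/24,300 = 39.3%.
LTV = 610,500/597,000 = 102.3%.
Option A: score 686 < 700; DTI 39.3% > 38%; LTV 102.3% > 90%; employment 11 < 18 mo → does not qualify.
Option B: score 686 ≥ 580; DTI 39.3% ≤ 50%; LTV 102.3% > 90%; employment 11 < 18 mo → does not qualify.

Neither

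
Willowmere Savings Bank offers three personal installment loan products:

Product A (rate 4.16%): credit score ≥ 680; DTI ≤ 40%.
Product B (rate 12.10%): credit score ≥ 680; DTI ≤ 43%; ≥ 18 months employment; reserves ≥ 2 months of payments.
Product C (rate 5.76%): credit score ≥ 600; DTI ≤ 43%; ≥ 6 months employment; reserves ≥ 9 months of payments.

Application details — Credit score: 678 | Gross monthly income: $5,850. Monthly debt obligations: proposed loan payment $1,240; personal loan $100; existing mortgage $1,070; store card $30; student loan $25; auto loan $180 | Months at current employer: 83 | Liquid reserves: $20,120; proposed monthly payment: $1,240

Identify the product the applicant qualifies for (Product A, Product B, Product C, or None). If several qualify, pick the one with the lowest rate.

Total debts = (1,240 + 100 + 1,070 + 30 + 25 + 180) = 2,645; DTI = 2,645/5,850 = 45.2%.
Reserves = 20,120/1,240 = 16.2 months.
Product A: score 678 < 680; DTI 45.2% > 40% → does not qualify.
Product B: score 678 < 680; DTI 45.2% > 43%; employment 83 ≥ 18 mo; reserves 16.2 ≥ 2 mo → does not qualify.
Product C: score 678 ≥ 600; DTI 45.2% > 43%; employment 83 ≥ 6 mo; reserves 16.2 ≥ 9 mo → does not qualify.

None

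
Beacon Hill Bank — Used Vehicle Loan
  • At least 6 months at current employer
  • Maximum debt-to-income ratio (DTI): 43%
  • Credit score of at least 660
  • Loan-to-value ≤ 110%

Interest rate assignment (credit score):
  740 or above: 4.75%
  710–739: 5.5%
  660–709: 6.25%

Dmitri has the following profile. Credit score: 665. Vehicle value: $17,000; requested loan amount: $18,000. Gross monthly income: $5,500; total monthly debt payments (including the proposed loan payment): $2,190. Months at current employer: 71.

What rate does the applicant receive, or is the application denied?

Credit score 665 ≥ 660 (meets minimum)
Employment 71 ≥ 6 months
DTI = 2,190/5,500 = 39.8% ≤ 43%
LTV = 18,000/17,000 = 105.9% ≤ 110%
All requirements met. Score 665 falls in the 660–709 tier → 6.25%.

Approved at 6.25%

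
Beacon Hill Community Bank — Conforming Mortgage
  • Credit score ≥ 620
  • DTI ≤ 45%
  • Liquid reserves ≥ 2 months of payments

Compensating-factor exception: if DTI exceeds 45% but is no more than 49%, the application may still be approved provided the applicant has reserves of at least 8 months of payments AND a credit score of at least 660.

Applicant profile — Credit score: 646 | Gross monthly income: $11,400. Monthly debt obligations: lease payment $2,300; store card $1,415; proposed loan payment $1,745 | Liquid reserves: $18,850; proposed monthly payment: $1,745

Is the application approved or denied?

Credit score 646 ≥ 620 (meets base)
Total debts = (2,300 + 1,415 + 1,745) = 5,460. DTI = 5,460/11,400 = 47.9% > 45% — standard DTI limit exceeded.
Reserves = 18,850/1,745 = 10.8 months ≥ 2
47.9% falls in the override range (45%–49%), so the compensating-factor test applies.
Reserves 10.8 ≥ 8 months; credit score 646 < 660.
Override conditions not both satisfied; exception does not apply.

Denied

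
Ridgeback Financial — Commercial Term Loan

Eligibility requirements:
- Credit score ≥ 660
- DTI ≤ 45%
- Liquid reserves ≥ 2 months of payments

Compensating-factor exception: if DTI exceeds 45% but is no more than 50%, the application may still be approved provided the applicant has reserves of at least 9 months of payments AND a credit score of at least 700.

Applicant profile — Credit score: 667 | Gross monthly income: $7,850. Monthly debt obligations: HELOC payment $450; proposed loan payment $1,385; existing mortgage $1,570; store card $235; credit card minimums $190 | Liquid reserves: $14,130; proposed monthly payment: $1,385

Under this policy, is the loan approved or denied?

Denied

Credit score 667 ≥ 660 (meets base)
Total debts = (450 + 1,385 + 1,570 + 235 + 190) = 3,830. DTI = 3,830/7,850 = 48.8% > 45% — standard DTI limit exceeded.
Reserves: 14,130 ÷ 1,385 = 10.2 months (meets 2-month minimum)
DTI 48.8% is within the 45%–50% exception band; checking compensating factors.
Reserves 10.2 ≥ 9 months; credit score 667 < 700.
Override conditions not both satisfied; exception does not apply.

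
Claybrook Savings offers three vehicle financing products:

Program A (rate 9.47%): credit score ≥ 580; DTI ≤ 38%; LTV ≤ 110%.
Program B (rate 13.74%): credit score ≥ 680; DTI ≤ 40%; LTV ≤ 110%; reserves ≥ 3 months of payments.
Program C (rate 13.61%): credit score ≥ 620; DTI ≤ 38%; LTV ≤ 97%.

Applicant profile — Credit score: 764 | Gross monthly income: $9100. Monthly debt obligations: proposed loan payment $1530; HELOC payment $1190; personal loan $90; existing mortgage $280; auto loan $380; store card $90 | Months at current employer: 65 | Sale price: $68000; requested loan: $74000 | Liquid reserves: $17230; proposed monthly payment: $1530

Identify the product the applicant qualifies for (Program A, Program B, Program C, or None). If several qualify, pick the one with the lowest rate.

Total debts = (1,530 + 1,190 + 90 + 280 + 380 + 90) = 3,560; DTI = 3,560/9,100 = 39.1%.
LTV = 74,000/68,000 = 108.8%.
Reserves = 17,230/1,530 = 11.3 months.
Program A: score 764 ≥ 580; DTI 39.1% > 38%; LTV 108.8% ≤ 110% → does not qualify.
Program B: score 764 ≥ 680; DTI 39.1% ≤ 40%; LTV 108.8% ≤ 110%; reserves 11.3 ≥ 3 mo → qualifies.
Program C: score 764 ≥ 620; DTI 39.1% > 38%; LTV 108.8% > 97% → does not qualify.

Program B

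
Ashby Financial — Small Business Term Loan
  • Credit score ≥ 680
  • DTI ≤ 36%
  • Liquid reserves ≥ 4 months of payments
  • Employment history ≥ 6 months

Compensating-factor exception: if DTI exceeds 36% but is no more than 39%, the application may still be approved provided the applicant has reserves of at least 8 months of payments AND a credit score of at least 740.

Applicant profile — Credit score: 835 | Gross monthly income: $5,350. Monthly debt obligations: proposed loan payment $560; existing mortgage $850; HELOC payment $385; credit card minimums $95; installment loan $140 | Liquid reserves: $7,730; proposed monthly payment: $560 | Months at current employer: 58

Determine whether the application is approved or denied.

Credit score 835 ≥ 680 (meets base)
Total debts = (560 + 850 + 385 + 95 + 140) = 2,030. DTI: 2,030 ÷ 5,350 = 37.9%, over the 36% base limit.
Reserves: 7,730 ÷ 560 = 13.8 months (meets 4-month minimum)
Employment 58 ≥ 6 months
37.9% falls in the override range (36%–39%), so the compensating-factor test applies.
Reserves 13.8 ≥ 8 months; credit score 835 ≥ 740.
Both override conditions satisfied; DTI exception granted.

Approved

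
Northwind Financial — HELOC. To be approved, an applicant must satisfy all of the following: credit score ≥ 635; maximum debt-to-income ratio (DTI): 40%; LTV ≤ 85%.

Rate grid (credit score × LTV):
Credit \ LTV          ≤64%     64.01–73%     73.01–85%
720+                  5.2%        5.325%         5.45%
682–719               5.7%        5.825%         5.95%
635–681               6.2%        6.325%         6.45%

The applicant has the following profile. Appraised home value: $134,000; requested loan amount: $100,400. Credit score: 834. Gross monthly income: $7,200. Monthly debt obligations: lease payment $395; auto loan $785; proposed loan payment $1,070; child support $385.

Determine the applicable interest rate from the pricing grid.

5.45%

Credit score 834 ≥ 635; Total monthly debts = (395 + 785 + 1,070 + 385) = 2,635. DTI = 2,635/7,200 = 36.6% ≤ 40%
Loan-to-value = 100,400/134,000 = 74.9% — pass (85% max)
Row: 834 falls in 720+. Column: 74.9% falls in 73.01–85%. Rate = 5.45%.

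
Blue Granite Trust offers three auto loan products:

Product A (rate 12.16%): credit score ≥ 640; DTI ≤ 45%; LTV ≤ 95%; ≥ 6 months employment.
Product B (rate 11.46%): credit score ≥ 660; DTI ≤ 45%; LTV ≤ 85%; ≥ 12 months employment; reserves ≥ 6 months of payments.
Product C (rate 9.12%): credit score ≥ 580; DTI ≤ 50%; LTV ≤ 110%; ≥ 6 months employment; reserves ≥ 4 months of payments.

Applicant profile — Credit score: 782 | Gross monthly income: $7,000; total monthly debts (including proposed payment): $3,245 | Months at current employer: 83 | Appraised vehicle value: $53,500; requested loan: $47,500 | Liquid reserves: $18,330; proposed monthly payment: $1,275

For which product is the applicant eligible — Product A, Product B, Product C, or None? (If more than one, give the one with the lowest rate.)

Product C

DTI = 3,245/7,000 = 46.4%.
LTV = 47,500/53,500 = 88.8%.
Reserves = 18,330/1,275 = 14.4 months.
Product A: score 782 ≥ 640; DTI 46.4% > 45%; LTV 88.8% ≤ 95%; employment 83 ≥ 6 mo → does not qualify.
Product B: score 782 ≥ 660; DTI 46.4% > 45%; LTV 88.8% > 85%; employment 83 ≥ 12 mo; reserves 14.4 ≥ 6 mo → does not qualify.
Product C: score 782 ≥ 580; DTI 46.4% ≤ 50%; LTV 88.8% ≤ 110%; employment 83 ≥ 6 mo; reserves 14.4 ≥ 4 mo → qualifies.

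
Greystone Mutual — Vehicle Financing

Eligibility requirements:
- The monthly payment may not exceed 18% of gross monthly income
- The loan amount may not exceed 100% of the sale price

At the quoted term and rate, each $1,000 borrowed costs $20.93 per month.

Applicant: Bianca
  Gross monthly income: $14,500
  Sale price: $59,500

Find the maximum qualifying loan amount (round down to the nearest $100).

$59,500

Payment cap: 18% × $14,500 = $2,610/month.
At $20.93 per $1,000, that supports 2,610/20.93 × 1,000 ≈ $124,701 → $124,700.
LTV cap: 100% × $59,500 = $59,500 → $59,500.
Binding constraint: loan-to-value.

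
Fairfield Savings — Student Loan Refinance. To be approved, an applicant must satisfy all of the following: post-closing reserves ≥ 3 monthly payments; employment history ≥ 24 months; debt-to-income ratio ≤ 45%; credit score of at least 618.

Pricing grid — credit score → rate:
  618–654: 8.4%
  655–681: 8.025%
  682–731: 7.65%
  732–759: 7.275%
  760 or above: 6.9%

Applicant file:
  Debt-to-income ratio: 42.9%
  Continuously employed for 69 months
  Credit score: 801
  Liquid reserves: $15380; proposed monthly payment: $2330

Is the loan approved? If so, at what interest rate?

Approved at 6.9%

Credit score 801 ≥ 618 (meets minimum)
Reserves = 15,380/2,330 = 6.6 months ≥ 3
DTI 42.9% is within the 45% limit
Employment 69 ≥ 24 months
All requirements met. Score 801 falls in the 760 or above tier → 6.9%.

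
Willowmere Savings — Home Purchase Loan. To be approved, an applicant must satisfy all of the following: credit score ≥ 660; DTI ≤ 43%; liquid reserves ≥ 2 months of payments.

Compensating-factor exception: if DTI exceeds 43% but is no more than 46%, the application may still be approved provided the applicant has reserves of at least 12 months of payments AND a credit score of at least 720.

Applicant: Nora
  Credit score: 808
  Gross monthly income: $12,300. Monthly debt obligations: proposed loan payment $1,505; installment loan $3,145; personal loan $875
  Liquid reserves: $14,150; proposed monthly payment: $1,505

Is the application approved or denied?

Denied

Credit score 808 ≥ 660 (meets base)
Total debts = (1,505 + 3,145 + 875) = 5,525. DTI = 5,525/12,300 = 44.9% > 43% — standard DTI limit exceeded.
Reserves = 14,150/1,505 = 9.4 months ≥ 2
44.9% falls in the override range (43%–46%), so the compensating-factor test applies.
Reserves 9.4 < 12 months; credit score 808 ≥ 720.
Override conditions not both satisfied; exception does not apply.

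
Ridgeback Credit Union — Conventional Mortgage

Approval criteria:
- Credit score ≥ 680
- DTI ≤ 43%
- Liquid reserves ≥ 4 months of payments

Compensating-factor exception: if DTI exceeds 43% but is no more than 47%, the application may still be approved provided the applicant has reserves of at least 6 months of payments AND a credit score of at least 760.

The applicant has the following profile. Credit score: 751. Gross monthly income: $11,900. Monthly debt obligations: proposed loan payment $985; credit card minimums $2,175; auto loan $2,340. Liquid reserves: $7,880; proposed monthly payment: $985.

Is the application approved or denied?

Denied

Credit score 751 ≥ 680 (meets base)
Total debts = (985 + 2,175 + 2,340) = 5,500. DTI = 5,500/11,900 = 46.2% > 43% — standard DTI limit exceeded.
Reserves: 7,880 ÷ 985 = 8.0 months (meets 4-month minimum)
46.2% falls in the override range (43%–47%), so the compensating-factor test applies.
Override check — reserves: 8.0 mo (ok); score: 751 (below 760).
Override conditions not both satisfied; exception does not apply.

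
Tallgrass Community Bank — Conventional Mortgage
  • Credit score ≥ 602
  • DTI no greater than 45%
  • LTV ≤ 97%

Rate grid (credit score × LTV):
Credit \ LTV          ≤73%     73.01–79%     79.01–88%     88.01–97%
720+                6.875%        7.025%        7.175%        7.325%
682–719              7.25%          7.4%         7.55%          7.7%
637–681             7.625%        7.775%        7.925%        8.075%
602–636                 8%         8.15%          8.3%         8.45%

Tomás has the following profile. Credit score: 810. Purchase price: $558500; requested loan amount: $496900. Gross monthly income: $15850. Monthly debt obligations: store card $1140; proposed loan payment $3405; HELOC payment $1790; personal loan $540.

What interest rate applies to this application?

7.325%

Credit score 810 ≥ 602; Total monthly debts = (1,140 + 3,405 + 1,790 + 540) = 6,875. DTI: 6,875 ÷ 15,850 = 43.4%, within the 45% cap
Loan-to-value = 496,900/558,500 = 89% — pass (97% max)
Score 810 is in the 720+ band; LTV 89% is in the 88.01–97% band → 7.325%.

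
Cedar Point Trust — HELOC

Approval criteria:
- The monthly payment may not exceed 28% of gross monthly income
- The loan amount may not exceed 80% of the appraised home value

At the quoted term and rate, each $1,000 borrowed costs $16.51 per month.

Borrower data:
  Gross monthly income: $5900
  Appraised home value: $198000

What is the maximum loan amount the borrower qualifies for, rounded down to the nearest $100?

Payment cap: 28% × $5,900 = $1,652/month.
At $16.51 per $1,000, that supports 1,652/16.51 × 1,000 ≈ $100,060 → $100,000.
LTV cap: 80% × $198,000 = $158,400 → $158,400.
Binding constraint: payment-to-income.

$100,000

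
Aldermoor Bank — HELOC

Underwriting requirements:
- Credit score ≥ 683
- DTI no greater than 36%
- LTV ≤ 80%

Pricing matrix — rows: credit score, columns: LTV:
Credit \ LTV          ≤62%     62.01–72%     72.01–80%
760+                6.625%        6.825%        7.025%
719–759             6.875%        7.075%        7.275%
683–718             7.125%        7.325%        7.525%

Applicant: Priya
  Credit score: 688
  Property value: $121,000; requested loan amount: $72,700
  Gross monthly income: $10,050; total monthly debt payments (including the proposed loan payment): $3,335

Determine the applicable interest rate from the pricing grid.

7.125%

Credit score 688 ≥ 683; Debt-to-income = 3,335/10,050 = 33.2% — meets 36% limit
LTV = 72,700/121,000 = 60.1% ≤ 80%
Score 688 is in the 683–718 band; LTV 60.1% is in the ≤62% band → 7.125%.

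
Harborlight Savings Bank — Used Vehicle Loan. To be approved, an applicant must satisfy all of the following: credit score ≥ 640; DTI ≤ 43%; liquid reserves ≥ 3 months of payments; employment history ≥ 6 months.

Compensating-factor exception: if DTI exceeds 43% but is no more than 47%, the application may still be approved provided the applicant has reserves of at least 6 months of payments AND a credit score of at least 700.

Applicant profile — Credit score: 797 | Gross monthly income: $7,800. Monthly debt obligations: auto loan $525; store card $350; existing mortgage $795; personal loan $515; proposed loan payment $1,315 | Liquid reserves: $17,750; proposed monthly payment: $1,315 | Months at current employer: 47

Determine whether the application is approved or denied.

Credit score 797 ≥ 640 (meets base)
Total debts = (525 + 350 + 795 + 515 + 1,315) = 3,500. DTI = 3,500/7,800 = 44.9% > 43% — standard DTI limit exceeded.
Liquid reserves cover 17,750/1,315 = 13.5 months — ≥ 3 required
Employment 47 ≥ 6 months
44.9% falls in the override range (43%–47%), so the compensating-factor test applies.
Reserves 13.5 ≥ 6 months; credit score 797 ≥ 700.
Both override conditions satisfied; DTI exception granted.

Approved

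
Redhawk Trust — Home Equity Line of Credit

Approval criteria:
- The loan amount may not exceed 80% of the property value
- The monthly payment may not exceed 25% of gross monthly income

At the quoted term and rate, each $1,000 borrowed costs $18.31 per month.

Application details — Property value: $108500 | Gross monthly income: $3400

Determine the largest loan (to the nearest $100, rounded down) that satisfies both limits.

Payment cap: 25% × $3,400 = $850/month.
At $18.31 per $1,000, that supports 850/18.31 × 1,000 ≈ $46,422 → $46,400.
LTV cap: 80% × $108,500 = $86,800 → $86,800.
Binding constraint: payment-to-income.

$46,400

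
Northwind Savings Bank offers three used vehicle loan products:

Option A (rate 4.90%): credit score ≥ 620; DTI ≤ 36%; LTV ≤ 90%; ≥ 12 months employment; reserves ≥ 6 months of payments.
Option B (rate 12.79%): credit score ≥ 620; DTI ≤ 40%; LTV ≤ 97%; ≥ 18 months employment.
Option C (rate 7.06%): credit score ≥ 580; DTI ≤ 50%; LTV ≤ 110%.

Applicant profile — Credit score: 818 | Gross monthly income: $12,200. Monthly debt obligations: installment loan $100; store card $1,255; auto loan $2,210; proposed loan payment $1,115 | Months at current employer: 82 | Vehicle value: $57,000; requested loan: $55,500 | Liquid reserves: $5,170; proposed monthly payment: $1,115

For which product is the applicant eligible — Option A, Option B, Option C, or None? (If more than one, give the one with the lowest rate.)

Option C

Total debts = (100 + 1,255 + 2,210 + 1,115) = 4,680; DTI = 4,680/12,200 = 38.4%.
LTV = 55,500/57,000 = 97.4%.
Reserves = 5,170/1,115 = 4.6 months.
Option A: score 818 ≥ 620; DTI 38.4% > 36%; LTV 97.4% > 90%; employment 82 ≥ 12 mo; reserves 4.6 < 6 mo → does not qualify.
Option B: score 818 ≥ 620; DTI 38.4% ≤ 40%; LTV 97.4% > 97%; employment 82 ≥ 18 mo → does not qualify.
Option C: score 818 ≥ 580; DTI 38.4% ≤ 50%; LTV 97.4% ≤ 110% → qualifies.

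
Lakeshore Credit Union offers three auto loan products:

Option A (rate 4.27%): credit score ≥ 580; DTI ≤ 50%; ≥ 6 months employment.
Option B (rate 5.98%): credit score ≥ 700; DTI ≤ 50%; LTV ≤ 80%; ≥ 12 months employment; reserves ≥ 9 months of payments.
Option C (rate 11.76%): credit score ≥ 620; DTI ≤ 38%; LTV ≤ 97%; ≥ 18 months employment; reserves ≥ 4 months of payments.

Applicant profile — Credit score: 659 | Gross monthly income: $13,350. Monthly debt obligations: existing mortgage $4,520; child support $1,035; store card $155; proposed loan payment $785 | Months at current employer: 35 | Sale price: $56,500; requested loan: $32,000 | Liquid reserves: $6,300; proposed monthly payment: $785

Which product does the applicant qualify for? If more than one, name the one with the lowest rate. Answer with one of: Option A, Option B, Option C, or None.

Total debts = (4,520 + 1,035 + 155 + 785) = 6,495; DTI = 6,495/13,350 = 48.7%.
LTV = 32,000/56,500 = 56.6%.
Reserves = 6,300/785 = 8.0 months.
Option A: score 659 ≥ 580; DTI 48.7% ≤ 50%; employment 35 ≥ 6 mo → qualifies.
Option B: score 659 < 700; DTI 48.7% ≤ 50%; LTV 56.6% ≤ 80%; employment 35 ≥ 12 mo; reserves 8.0 < 9 mo → does not qualify.
Option C: score 659 ≥ 620; DTI 48.7% > 38%; LTV 56.6% ≤ 97%; employment 35 ≥ 18 mo; reserves 8.0 ≥ 4 mo → does not qualify.

Option A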